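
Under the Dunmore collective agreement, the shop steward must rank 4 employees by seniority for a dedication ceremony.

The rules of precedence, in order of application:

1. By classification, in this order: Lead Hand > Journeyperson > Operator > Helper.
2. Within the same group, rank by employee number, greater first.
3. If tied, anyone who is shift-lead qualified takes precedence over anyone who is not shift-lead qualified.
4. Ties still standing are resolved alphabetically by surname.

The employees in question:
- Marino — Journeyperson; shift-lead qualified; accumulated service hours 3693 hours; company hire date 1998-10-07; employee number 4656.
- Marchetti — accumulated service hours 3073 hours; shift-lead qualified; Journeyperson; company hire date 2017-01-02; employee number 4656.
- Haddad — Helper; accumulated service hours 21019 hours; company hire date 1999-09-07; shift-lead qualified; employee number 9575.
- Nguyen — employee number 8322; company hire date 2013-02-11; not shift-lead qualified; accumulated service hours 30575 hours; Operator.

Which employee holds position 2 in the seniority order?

Marino

By classification: Marchetti and Marino (Journeyperson); then Nguyen (Operator); then Haddad (Helper).
Marchetti and Marino both have employee number 4656, so the next rule applies.
Marchetti and Marino are each shift-lead qualified, so the next rule applies.
Among Marchetti and Marino, alphabetically by surname: Marchetti before Marino.
Order: Marchetti, Marino, Nguyen, Haddad.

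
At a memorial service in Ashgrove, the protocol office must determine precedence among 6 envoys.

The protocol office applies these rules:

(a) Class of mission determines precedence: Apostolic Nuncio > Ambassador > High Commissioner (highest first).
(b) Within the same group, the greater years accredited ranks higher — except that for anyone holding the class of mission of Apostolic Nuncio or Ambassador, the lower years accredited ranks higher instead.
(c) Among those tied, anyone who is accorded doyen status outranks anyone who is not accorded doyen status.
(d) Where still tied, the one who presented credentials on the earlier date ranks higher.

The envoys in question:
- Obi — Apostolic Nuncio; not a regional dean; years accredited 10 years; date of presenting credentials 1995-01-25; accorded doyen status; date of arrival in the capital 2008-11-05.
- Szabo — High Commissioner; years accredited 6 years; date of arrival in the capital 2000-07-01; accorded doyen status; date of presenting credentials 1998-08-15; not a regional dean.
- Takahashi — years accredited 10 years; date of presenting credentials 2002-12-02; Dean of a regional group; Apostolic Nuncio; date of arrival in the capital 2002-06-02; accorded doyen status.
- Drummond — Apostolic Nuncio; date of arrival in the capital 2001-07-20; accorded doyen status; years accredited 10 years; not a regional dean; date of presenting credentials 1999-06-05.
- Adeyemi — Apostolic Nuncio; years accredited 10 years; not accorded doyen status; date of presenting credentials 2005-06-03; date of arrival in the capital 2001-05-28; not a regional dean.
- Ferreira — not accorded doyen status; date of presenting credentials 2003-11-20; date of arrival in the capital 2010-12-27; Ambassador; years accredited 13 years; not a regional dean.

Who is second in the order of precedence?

By class of mission: Obi, Drummond, Takahashi and Adeyemi (Apostolic Nuncio); then Ferreira (Ambassador); then Szabo (High Commissioner).
Obi, Drummond, Takahashi and Adeyemi all have years accredited 10 years, so the next rule applies.
Among Obi, Drummond, Takahashi and Adeyemi, accorded doyen status before not accorded doyen status: Obi, Drummond and Takahashi (accorded doyen status) before Adeyemi (not accorded doyen status).
Among Obi, Drummond and Takahashi, by date of presenting credentials (earlier first): Obi (1995-01-25) before Drummond (1999-06-05) before Takahashi (2002-12-02).
Order: Obi, Drummond, Takahashi, Adeyemi, Ferreira, Szabo.

Drummond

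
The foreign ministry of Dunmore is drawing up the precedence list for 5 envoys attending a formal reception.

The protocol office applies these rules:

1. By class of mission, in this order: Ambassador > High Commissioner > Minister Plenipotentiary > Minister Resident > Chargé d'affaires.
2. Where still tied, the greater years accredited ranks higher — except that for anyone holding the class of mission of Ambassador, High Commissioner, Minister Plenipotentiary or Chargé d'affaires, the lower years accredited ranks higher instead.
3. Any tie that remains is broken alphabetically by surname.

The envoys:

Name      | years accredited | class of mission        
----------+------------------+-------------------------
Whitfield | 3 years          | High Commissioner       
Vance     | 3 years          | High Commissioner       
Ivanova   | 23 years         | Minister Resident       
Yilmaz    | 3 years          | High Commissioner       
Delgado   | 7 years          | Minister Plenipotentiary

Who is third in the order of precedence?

Yilmaz

By class of mission: Vance, Whitfield and Yilmaz (High Commissioner); then Delgado (Minister Plenipotentiary); then Ivanova (Minister Resident).
Vance, Whitfield and Yilmaz all have years accredited 3 years, so the next rule applies.
Among Vance, Whitfield and Yilmaz, alphabetically by surname: Vance before Whitfield before Yilmaz.
Order: Vance, Whitfield, Yilmaz, Delgado, Ivanova.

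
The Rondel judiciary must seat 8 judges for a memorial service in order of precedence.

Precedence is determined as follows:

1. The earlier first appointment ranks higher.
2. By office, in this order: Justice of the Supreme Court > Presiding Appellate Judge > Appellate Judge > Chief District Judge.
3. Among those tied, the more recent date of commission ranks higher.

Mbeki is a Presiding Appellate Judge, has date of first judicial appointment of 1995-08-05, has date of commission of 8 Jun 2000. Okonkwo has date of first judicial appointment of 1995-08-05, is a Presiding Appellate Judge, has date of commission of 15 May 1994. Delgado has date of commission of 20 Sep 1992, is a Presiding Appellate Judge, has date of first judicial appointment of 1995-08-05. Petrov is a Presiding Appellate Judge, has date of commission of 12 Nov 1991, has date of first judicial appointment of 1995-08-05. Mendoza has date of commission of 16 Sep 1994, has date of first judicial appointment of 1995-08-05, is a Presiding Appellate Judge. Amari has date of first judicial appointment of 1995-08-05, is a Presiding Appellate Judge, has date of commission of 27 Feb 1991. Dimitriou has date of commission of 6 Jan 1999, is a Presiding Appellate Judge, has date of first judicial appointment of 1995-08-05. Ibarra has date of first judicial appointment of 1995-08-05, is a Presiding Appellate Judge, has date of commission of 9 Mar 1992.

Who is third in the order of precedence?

Mendoza

By date of first judicial appointment (earlier first): Mbeki, Dimitriou, Mendoza, Okonkwo, Delgado, Ibarra, Petrov and Amari (each 1995-08-05).
Mbeki, Dimitriou, Mendoza, Okonkwo, Delgado, Ibarra, Petrov and Amari are each Presiding Appellate Judge, so the next rule applies.
Among Mbeki, Dimitriou, Mendoza, Okonkwo, Delgado, Ibarra, Petrov and Amari, by date of commission (later first): Mbeki (8 Jun 2000) before Dimitriou (6 Jan 1999) before Mendoza (16 Sep 1994) before Okonkwo (15 May 1994) before Delgado (20 Sep 1992) before Ibarra (9 Mar 1992) before Petrov (12 Nov 1991) before Amari (27 Feb 1991).
Order: Mbeki, Dimitriou, Mendoza, Okonkwo, Delgado, Ibarra, Petrov, Amari.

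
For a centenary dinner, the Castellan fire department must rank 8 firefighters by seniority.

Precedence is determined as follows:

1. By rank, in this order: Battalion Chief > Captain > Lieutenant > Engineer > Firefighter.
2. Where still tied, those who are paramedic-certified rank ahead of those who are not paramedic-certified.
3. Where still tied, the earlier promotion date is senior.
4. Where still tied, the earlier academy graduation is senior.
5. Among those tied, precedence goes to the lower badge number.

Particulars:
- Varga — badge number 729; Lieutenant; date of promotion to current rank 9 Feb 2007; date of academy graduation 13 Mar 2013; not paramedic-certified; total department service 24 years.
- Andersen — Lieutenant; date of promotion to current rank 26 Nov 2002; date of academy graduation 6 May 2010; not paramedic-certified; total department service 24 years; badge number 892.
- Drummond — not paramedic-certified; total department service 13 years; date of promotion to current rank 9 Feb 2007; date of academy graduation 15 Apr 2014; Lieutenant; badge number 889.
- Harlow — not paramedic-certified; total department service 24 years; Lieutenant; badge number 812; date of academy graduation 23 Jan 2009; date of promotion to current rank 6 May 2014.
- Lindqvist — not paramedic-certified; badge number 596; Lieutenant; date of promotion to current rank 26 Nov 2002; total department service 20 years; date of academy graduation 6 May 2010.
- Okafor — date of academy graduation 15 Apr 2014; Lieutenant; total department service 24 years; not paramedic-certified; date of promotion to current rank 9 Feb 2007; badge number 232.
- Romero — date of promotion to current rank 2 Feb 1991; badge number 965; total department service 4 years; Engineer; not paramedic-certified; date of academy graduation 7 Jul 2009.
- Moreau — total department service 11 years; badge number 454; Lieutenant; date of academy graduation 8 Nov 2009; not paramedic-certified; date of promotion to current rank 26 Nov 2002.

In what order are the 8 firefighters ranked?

By rank: Moreau, Lindqvist, Andersen, Varga, Okafor, Drummond and Harlow (Lieutenant); then Romero (Engineer).
Moreau, Lindqvist, Andersen, Varga, Okafor, Drummond and Harlow are each not paramedic-certified, so the next rule applies.
Among Moreau, Lindqvist, Andersen, Varga, Okafor, Drummond and Harlow, by date of promotion to current rank (earlier first): Moreau, Lindqvist and Andersen (26 Nov 2002) before Varga, Okafor and Drummond (9 Feb 2007) before Harlow (6 May 2014).
Among Moreau, Lindqvist and Andersen, by date of academy graduation (earlier first): Moreau (8 Nov 2009) before Lindqvist and Andersen (6 May 2010).
Among Lindqvist and Andersen, by badge number (lower first): Lindqvist (596) before Andersen (892).
Among Varga, Okafor and Drummond, by date of academy graduation (earlier first): Varga (13 Mar 2013) before Okafor and Drummond (15 Apr 2014).
Among Okafor and Drummond, by badge number (lower first): Okafor (232) before Drummond (889).
Full order: Moreau, Lindqvist, Andersen, Varga, Okafor, Drummond, Harlow, Romero.

Moreau, Lindqvist, Andersen, Varga, Okafor, Drummond, Harlow, Romero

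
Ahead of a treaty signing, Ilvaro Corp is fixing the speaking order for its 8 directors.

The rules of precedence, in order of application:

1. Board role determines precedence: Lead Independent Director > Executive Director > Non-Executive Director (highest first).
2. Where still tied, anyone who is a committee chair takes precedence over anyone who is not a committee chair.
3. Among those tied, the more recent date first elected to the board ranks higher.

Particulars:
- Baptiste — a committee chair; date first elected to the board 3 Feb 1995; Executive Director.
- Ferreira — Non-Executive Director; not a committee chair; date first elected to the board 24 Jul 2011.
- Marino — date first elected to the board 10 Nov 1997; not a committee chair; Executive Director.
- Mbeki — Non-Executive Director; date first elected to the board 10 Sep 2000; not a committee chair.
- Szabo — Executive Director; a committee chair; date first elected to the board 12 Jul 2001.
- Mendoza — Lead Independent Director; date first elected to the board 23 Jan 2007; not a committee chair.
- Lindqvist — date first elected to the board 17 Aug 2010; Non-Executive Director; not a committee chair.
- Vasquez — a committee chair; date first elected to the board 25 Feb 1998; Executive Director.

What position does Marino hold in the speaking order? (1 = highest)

5

By board role: Mendoza (Lead Independent Director); then Szabo, Vasquez, Baptiste and Marino (Executive Director); then Ferreira, Lindqvist and Mbeki (Non-Executive Director).
Among Szabo, Vasquez, Baptiste and Marino, a committee chair before not a committee chair: Szabo, Vasquez and Baptiste (a committee chair) before Marino (not a committee chair).
Among Szabo, Vasquez and Baptiste, by date first elected to the board (later first): Szabo (12 Jul 2001) before Vasquez (25 Feb 1998) before Baptiste (3 Feb 1995).
Ferreira, Lindqvist and Mbeki are each not a committee chair, so the next rule applies.
Among Ferreira, Lindqvist and Mbeki, by date first elected to the board (later first): Ferreira (24 Jul 2011) before Lindqvist (17 Aug 2010) before Mbeki (10 Sep 2000).
Order: Mendoza, Szabo, Vasquez, Baptiste, Marino, Ferreira, Lindqvist, Mbeki. So position 5.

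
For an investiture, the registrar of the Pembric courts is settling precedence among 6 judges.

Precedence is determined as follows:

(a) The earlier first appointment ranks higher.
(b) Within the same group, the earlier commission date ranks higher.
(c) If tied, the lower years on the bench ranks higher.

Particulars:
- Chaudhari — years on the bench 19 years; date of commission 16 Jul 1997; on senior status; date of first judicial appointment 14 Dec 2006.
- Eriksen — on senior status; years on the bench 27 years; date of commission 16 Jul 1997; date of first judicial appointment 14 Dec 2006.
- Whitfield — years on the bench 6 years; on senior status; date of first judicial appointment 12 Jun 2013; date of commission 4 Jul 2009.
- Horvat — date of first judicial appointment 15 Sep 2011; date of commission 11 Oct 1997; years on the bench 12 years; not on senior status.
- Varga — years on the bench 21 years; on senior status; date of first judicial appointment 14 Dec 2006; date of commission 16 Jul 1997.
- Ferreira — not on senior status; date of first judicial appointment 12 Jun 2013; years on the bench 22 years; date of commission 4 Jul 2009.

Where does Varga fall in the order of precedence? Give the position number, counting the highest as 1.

By date of first judicial appointment (earlier first): Chaudhari, Varga and Eriksen (each 14 Dec 2006); then Horvat (15 Sep 2011); then Whitfield and Ferreira (both 12 Jun 2013).
Chaudhari, Varga and Eriksen all have date of commission 16 Jul 1997, so the next rule applies.
Among Chaudhari, Varga and Eriksen, by years on the bench (lower first): Chaudhari (19 years) before Varga (21 years) before Eriksen (27 years).
Whitfield and Ferreira both have date of commission 4 Jul 2009, so the next rule applies.
Among Whitfield and Ferreira, by years on the bench (lower first): Whitfield (6 years) before Ferreira (22 years).
Order: Chaudhari, Varga, Eriksen, Horvat, Whitfield, Ferreira. So position 2.

2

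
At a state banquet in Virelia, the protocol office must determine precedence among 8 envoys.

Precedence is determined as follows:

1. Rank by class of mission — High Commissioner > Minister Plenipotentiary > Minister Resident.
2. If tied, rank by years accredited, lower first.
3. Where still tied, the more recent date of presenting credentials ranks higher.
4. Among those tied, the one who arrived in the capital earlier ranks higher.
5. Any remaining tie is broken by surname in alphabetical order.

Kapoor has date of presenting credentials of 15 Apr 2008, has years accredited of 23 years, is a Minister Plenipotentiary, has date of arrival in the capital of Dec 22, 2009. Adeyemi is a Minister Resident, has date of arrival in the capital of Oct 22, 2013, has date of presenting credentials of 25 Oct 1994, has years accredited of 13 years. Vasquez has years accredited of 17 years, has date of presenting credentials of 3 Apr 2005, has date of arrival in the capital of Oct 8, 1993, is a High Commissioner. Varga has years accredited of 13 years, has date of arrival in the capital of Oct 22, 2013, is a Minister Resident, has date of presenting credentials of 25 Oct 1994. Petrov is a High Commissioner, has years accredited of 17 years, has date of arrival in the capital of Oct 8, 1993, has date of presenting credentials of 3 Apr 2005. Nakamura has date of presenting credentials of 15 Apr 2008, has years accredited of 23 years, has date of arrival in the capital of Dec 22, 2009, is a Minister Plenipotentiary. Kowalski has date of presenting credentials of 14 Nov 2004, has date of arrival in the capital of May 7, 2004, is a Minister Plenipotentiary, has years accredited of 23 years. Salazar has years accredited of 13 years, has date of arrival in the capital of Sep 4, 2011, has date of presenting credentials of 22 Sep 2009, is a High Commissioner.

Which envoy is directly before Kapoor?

By class of mission: Salazar, Petrov and Vasquez (High Commissioner); then Kapoor, Nakamura and Kowalski (Minister Plenipotentiary); then Adeyemi and Varga (Minister Resident).
Among Salazar, Petrov and Vasquez, by years accredited (lower first): Salazar (13 years) before Petrov and Vasquez (17 years).
Petrov and Vasquez both have date of presenting credentials 3 Apr 2005, so the next rule applies.
Petrov and Vasquez both have date of arrival in the capital Oct 8, 1993, so the next rule applies.
Among Petrov and Vasquez, alphabetically by surname: Petrov before Vasquez.
Kapoor, Nakamura and Kowalski all have years accredited 23 years, so the next rule applies.
Among Kapoor, Nakamura and Kowalski, by date of presenting credentials (later first): Kapoor and Nakamura (15 Apr 2008) before Kowalski (14 Nov 2004).
Kapoor and Nakamura both have date of arrival in the capital Dec 22, 2009, so the next rule applies.
Among Kapoor and Nakamura, alphabetically by surname: Kapoor before Nakamura.
Adeyemi and Varga both have years accredited 13 years, so the next rule applies.
Adeyemi and Varga both have date of presenting credentials 25 Oct 1994, so the next rule applies.
Adeyemi and Varga both have date of arrival in the capital Oct 22, 2013, so the next rule applies.
Among Adeyemi and Varga, alphabetically by surname: Adeyemi before Varga.
Order: Salazar, Petrov, Vasquez, Kapoor, Nakamura, Kowalski, Adeyemi, Varga.

Vasquez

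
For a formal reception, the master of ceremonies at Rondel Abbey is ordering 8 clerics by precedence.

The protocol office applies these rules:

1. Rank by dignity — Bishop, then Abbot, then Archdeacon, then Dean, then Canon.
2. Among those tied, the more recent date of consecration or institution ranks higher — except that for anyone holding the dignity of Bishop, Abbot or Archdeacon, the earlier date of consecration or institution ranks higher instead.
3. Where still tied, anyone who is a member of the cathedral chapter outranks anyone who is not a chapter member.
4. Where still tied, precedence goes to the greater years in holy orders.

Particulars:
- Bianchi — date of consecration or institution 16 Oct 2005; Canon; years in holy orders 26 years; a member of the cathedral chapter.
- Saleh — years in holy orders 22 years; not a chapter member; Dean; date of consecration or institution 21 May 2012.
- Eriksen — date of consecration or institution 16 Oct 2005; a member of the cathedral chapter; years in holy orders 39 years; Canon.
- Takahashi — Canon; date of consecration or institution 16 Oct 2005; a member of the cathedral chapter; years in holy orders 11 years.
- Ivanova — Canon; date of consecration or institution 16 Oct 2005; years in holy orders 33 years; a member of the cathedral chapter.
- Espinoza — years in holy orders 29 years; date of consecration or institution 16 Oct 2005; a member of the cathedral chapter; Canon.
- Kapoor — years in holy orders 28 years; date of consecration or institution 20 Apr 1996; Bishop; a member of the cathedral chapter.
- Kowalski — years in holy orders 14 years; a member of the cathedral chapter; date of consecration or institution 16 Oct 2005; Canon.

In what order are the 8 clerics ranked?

Kapoor, Saleh, Eriksen, Ivanova, Espinoza, Bianchi, Kowalski, Takahashi

By dignity: Kapoor (Bishop); then Saleh (Dean); then Eriksen, Ivanova, Espinoza, Bianchi, Kowalski and Takahashi (Canon).
Eriksen, Ivanova, Espinoza, Bianchi, Kowalski and Takahashi all have date of consecration or institution 16 Oct 2005, so the next rule applies.
Eriksen, Ivanova, Espinoza, Bianchi, Kowalski and Takahashi are each a member of the cathedral chapter, so the next rule applies.
Among Eriksen, Ivanova, Espinoza, Bianchi, Kowalski and Takahashi, by years in holy orders (higher first): Eriksen (39 years) before Ivanova (33 years) before Espinoza (29 years) before Bianchi (26 years) before Kowalski (14 years) before Takahashi (11 years).
Full order: Kapoor, Saleh, Eriksen, Ivanova, Espinoza, Bianchi, Kowalski, Takahashi.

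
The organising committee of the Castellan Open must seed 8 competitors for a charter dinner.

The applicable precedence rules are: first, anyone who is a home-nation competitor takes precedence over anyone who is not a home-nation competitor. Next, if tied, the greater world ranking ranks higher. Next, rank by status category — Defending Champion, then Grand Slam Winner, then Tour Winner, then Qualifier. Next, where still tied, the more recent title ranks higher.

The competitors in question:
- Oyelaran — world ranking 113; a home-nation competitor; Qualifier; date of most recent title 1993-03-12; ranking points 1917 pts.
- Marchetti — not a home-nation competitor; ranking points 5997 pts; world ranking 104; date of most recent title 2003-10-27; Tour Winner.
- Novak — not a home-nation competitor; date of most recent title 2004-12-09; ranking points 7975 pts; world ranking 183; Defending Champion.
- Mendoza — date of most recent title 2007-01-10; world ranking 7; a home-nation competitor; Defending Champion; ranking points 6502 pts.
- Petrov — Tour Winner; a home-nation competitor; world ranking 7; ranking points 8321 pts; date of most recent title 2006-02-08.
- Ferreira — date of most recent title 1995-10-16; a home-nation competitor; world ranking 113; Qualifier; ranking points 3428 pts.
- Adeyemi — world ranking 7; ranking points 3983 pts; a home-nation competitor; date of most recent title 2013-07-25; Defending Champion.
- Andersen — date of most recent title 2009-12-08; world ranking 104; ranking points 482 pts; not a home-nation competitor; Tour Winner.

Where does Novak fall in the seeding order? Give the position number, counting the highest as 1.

6

By the first rule: Ferreira, Oyelaran, Adeyemi, Mendoza and Petrov (each a home-nation competitor); then Novak, Andersen and Marchetti (each not a home-nation competitor).
Among Ferreira, Oyelaran, Adeyemi, Mendoza and Petrov, by world ranking (higher first): Ferreira and Oyelaran (113) before Adeyemi, Mendoza and Petrov (7).
Ferreira and Oyelaran are each Qualifier, so the next rule applies.
Among Ferreira and Oyelaran, by date of most recent title (later first): Ferreira (1995-10-16) before Oyelaran (1993-03-12).
Among Adeyemi, Mendoza and Petrov, by status category: Adeyemi and Mendoza (Defending Champion) before Petrov (Tour Winner).
Among Adeyemi and Mendoza, by date of most recent title (later first): Adeyemi (2013-07-25) before Mendoza (2007-01-10).
Among Novak, Andersen and Marchetti, by world ranking (higher first): Novak (183) before Andersen and Marchetti (104).
Andersen and Marchetti are each Tour Winner, so the next rule applies.
Among Andersen and Marchetti, by date of most recent title (later first): Andersen (2009-12-08) before Marchetti (2003-10-27).
Order: Ferreira, Oyelaran, Adeyemi, Mendoza, Petrov, Novak, Andersen, Marchetti. So position 6.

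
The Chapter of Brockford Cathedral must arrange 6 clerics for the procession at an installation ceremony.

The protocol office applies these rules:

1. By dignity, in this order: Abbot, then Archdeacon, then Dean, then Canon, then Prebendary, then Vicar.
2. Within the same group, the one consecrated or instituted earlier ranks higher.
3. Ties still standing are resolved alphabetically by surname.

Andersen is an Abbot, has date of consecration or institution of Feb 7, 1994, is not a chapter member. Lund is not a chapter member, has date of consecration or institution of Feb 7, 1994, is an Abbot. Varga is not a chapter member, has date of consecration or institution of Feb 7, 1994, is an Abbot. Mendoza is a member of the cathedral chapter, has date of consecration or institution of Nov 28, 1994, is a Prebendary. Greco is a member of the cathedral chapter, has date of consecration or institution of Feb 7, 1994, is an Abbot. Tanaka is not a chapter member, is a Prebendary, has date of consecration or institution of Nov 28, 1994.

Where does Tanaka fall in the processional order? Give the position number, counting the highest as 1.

6

By dignity: Andersen, Greco, Lund and Varga (Abbot); then Mendoza and Tanaka (Prebendary).
Andersen, Greco, Lund and Varga all have date of consecration or institution Feb 7, 1994, so the next rule applies.
Among Andersen, Greco, Lund and Varga, alphabetically by surname: Andersen before Greco before Lund before Varga.
Mendoza and Tanaka both have date of consecration or institution Nov 28, 1994, so the next rule applies.
Among Mendoza and Tanaka, alphabetically by surname: Mendoza before Tanaka.
Order: Andersen, Greco, Lund, Varga, Mendoza, Tanaka. So position 6.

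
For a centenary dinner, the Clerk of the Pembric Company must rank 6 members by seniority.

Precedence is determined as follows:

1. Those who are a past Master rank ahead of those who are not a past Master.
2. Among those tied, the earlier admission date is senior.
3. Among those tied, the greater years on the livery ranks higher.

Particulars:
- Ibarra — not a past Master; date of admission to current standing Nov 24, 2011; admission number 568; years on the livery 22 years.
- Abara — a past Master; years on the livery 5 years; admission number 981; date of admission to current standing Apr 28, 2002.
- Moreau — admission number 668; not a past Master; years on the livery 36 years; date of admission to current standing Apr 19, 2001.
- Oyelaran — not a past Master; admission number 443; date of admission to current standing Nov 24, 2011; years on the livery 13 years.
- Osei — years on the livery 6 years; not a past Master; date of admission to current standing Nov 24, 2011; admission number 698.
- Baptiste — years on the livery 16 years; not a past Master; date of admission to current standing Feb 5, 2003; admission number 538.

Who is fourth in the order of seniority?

Ibarra

By the first rule: Abara (a past Master); then Moreau, Baptiste, Ibarra, Oyelaran and Osei (each not a past Master).
Among Moreau, Baptiste, Ibarra, Oyelaran and Osei, by date of admission to current standing (earlier first): Moreau (Apr 19, 2001) before Baptiste (Feb 5, 2003) before Ibarra, Oyelaran and Osei (Nov 24, 2011).
Among Ibarra, Oyelaran and Osei, by years on the livery (higher first): Ibarra (22 years) before Oyelaran (13 years) before Osei (6 years).
Order: Abara, Moreau, Baptiste, Ibarra, Oyelaran, Osei.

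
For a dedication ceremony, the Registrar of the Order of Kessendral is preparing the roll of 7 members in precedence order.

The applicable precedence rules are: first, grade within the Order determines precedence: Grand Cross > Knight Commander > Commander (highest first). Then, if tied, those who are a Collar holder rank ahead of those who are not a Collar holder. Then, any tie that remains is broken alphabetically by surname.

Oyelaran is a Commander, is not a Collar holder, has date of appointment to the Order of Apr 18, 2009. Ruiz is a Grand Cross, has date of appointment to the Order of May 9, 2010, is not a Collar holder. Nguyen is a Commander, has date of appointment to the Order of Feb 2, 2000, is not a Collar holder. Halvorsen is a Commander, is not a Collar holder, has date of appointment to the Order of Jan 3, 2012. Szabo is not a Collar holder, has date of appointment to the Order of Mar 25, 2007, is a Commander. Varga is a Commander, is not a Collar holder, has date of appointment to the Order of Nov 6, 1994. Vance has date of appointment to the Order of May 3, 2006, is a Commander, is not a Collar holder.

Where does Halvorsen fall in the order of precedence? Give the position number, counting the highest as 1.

2

By grade within the Order: Ruiz (Grand Cross); then Halvorsen, Nguyen, Oyelaran, Szabo, Vance and Varga (Commander).
Halvorsen, Nguyen, Oyelaran, Szabo, Vance and Varga are each not a Collar holder, so the next rule applies.
Among Halvorsen, Nguyen, Oyelaran, Szabo, Vance and Varga, alphabetically by surname: Halvorsen before Nguyen before Oyelaran before Szabo before Vance before Varga.
Order: Ruiz, Halvorsen, Nguyen, Oyelaran, Szabo, Vance, Varga. So position 2.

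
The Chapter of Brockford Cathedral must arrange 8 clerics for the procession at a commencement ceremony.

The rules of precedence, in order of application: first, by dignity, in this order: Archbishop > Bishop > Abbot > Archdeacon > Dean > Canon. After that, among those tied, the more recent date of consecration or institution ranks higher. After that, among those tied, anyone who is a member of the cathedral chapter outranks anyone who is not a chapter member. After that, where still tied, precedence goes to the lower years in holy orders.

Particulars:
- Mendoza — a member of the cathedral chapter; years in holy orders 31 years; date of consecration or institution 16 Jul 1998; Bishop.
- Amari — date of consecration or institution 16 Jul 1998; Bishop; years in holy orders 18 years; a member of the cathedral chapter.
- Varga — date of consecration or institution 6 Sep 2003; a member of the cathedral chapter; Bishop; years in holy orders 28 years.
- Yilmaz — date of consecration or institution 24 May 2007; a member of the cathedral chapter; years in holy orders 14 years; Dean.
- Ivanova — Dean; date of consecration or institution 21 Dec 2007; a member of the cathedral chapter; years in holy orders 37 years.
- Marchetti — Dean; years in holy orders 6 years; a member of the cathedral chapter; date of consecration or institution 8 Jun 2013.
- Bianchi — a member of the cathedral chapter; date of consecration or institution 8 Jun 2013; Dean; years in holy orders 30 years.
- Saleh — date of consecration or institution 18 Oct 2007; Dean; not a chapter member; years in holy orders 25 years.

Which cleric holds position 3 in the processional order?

By dignity: Varga, Amari and Mendoza (Bishop); then Marchetti, Bianchi, Ivanova, Saleh and Yilmaz (Dean).
Among Varga, Amari and Mendoza, by date of consecration or institution (later first): Varga (6 Sep 2003) before Amari and Mendoza (16 Jul 1998).
Amari and Mendoza are each a member of the cathedral chapter, so the next rule applies.
Among Amari and Mendoza, by years in holy orders (lower first): Amari (18 years) before Mendoza (31 years).
Among Marchetti, Bianchi, Ivanova, Saleh and Yilmaz, by date of consecration or institution (later first): Marchetti and Bianchi (8 Jun 2013) before Ivanova (21 Dec 2007) before Saleh (18 Oct 2007) before Yilmaz (24 May 2007).
Marchetti and Bianchi are each a member of the cathedral chapter, so the next rule applies.
Among Marchetti and Bianchi, by years in holy orders (lower first): Marchetti (6 years) before Bianchi (30 years).
Order: Varga, Amari, Mendoza, Marchetti, Bianchi, Ivanova, Saleh, Yilmaz.

Mendoza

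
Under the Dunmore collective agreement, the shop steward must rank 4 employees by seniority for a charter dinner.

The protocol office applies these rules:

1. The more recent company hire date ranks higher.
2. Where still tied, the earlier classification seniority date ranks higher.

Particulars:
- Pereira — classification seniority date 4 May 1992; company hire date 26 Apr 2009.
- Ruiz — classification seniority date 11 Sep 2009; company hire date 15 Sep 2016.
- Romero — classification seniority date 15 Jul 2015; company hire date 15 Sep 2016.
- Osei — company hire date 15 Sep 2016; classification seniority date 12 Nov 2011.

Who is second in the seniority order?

By company hire date (later first): Ruiz, Osei and Romero (each 15 Sep 2016); then Pereira (26 Apr 2009).
Among Ruiz, Osei and Romero, by classification seniority date (earlier first): Ruiz (11 Sep 2009) before Osei (12 Nov 2011) before Romero (15 Jul 2015).
Order: Ruiz, Osei, Romero, Pereira.

Osei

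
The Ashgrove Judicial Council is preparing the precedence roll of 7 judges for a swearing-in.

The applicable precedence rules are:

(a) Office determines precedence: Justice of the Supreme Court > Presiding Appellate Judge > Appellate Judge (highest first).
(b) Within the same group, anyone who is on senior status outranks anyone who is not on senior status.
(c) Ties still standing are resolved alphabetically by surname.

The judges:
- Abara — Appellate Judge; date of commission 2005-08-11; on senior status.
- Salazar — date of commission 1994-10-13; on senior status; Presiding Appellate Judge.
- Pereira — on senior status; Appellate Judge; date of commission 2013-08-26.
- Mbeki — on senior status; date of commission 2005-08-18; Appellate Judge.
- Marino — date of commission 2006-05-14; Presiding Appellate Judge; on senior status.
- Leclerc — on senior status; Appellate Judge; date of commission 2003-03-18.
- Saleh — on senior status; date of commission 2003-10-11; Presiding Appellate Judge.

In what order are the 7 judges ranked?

By office: Marino, Salazar and Saleh (Presiding Appellate Judge); then Abara, Leclerc, Mbeki and Pereira (Appellate Judge).
Marino, Salazar and Saleh are each on senior status, so the next rule applies.
Among Marino, Salazar and Saleh, alphabetically by surname: Marino before Salazar before Saleh.
Abara, Leclerc, Mbeki and Pereira are each on senior status, so the next rule applies.
Among Abara, Leclerc, Mbeki and Pereira, alphabetically by surname: Abara before Leclerc before Mbeki before Pereira.
Full order: Marino, Salazar, Saleh, Abara, Leclerc, Mbeki, Pereira.

Marino, Salazar, Saleh, Abara, Leclerc, Mbeki, Pereira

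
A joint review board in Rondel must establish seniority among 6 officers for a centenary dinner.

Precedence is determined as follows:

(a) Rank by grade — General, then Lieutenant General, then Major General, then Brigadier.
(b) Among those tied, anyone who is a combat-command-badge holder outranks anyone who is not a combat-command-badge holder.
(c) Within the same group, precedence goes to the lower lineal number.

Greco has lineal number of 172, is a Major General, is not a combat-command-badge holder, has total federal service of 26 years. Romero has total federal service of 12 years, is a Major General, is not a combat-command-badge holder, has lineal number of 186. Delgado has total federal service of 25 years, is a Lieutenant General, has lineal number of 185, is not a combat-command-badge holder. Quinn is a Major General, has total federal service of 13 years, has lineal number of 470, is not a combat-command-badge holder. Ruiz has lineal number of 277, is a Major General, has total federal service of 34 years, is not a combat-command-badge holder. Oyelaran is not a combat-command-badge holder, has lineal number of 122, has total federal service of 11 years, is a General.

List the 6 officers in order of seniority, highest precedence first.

By grade: Oyelaran (General); then Delgado (Lieutenant General); then Greco, Romero, Ruiz and Quinn (Major General).
Greco, Romero, Ruiz and Quinn are each not a combat-command-badge holder, so the next rule applies.
Among Greco, Romero, Ruiz and Quinn, by lineal number (lower first): Greco (172) before Romero (186) before Ruiz (277) before Quinn (470).
Full order: Oyelaran, Delgado, Greco, Romero, Ruiz, Quinn.

Oyelaran, Delgado, Greco, Romero, Ruiz, Quinn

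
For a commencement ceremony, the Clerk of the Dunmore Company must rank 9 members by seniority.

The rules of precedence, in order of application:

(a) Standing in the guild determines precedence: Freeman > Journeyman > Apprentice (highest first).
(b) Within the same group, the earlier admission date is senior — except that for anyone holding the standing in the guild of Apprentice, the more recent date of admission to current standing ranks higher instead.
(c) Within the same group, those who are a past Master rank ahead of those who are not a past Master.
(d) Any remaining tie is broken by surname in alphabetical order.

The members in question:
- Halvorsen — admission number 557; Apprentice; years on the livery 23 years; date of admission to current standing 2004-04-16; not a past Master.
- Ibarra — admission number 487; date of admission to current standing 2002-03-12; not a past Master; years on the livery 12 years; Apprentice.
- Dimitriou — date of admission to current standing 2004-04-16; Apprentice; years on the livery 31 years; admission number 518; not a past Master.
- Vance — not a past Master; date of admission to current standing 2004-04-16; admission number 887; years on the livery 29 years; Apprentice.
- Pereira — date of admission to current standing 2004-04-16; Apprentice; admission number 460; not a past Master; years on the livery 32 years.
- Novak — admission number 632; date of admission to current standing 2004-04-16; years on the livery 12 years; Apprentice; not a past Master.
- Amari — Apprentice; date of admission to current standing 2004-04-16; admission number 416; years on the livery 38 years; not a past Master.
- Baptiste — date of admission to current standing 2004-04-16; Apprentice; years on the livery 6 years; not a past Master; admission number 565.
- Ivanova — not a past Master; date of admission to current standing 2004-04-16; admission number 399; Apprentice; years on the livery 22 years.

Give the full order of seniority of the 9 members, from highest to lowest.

By standing in the guild: Amari, Baptiste, Dimitriou, Halvorsen, Ivanova, Novak, Pereira, Vance and Ibarra (Apprentice).
Among Amari, Baptiste, Dimitriou, Halvorsen, Ivanova, Novak, Pereira, Vance and Ibarra, by date of admission to current standing (later first) (reversed rule for this group): Amari, Baptiste, Dimitriou, Halvorsen, Ivanova, Novak, Pereira and Vance (2004-04-16) before Ibarra (2002-03-12).
Amari, Baptiste, Dimitriou, Halvorsen, Ivanova, Novak, Pereira and Vance are each not a past Master, so the next rule applies.
Among Amari, Baptiste, Dimitriou, Halvorsen, Ivanova, Novak, Pereira and Vance, alphabetically by surname: Amari before Baptiste before Dimitriou before Halvorsen before Ivanova before Novak before Pereira before Vance.
Full order: Amari, Baptiste, Dimitriou, Halvorsen, Ivanova, Novak, Pereira, Vance, Ibarra.

Amari, Baptiste, Dimitriou, Halvorsen, Ivanova, Novak, Pereira, Vance, Ibarra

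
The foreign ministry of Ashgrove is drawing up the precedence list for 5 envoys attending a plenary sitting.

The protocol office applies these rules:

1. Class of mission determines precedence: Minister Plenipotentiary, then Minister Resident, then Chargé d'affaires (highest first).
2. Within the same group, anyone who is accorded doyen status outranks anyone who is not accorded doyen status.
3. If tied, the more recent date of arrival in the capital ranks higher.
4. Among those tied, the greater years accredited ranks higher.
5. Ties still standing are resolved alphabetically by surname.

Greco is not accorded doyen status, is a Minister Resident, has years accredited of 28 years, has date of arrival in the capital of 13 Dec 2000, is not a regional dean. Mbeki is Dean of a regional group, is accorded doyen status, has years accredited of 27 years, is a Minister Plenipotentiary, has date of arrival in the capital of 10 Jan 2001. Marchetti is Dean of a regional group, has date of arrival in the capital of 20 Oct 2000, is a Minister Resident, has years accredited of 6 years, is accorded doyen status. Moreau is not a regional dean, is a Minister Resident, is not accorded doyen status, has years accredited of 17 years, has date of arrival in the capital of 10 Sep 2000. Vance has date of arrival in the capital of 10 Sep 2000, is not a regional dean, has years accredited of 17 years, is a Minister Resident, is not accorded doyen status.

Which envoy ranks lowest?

Vance

By class of mission: Mbeki (Minister Plenipotentiary); then Marchetti, Greco, Moreau and Vance (Minister Resident).
Among Marchetti, Greco, Moreau and Vance, accorded doyen status before not accorded doyen status: Marchetti (accorded doyen status) before Greco, Moreau and Vance (not accorded doyen status).
Among Greco, Moreau and Vance, by date of arrival in the capital (later first): Greco (13 Dec 2000) before Moreau and Vance (10 Sep 2000).
Moreau and Vance both have years accredited 17 years, so the next rule applies.
Among Moreau and Vance, alphabetically by surname: Moreau before Vance.
Order: Mbeki, Marchetti, Greco, Moreau, Vance.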